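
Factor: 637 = 7^2 * 13^1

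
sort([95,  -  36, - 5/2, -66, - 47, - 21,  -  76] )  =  [  -  76 , - 66, -47, - 36, - 21,  -  5/2, 95]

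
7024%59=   3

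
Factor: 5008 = 2^4*313^1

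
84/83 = 1 + 1/83 = 1.01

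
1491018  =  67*22254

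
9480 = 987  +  8493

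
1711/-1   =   - 1711 + 0/1 = - 1711.00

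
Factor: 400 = 2^4*5^2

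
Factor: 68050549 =7^1*31^1 *313597^1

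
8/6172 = 2/1543 = 0.00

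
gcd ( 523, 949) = 1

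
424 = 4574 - 4150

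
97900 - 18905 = 78995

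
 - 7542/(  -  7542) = 1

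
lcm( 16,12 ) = 48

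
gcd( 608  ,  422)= 2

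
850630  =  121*7030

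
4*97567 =390268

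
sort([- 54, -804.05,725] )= [-804.05,-54, 725 ]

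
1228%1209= 19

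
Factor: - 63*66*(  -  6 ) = 24948 = 2^2 * 3^4 * 7^1 * 11^1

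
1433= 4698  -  3265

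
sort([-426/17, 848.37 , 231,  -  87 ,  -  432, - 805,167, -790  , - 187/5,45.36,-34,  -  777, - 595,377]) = [ - 805, - 790 ,-777, - 595, - 432, -87,-187/5, - 34, - 426/17,45.36, 167,231,377 , 848.37]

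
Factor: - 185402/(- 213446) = 119/137  =  7^1 *17^1*137^( - 1 )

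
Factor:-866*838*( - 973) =706113884  =  2^2 * 7^1 * 139^1*419^1*433^1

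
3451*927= 3199077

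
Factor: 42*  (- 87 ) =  - 3654 = -  2^1*3^2 * 7^1*29^1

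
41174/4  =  10293 + 1/2= 10293.50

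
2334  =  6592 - 4258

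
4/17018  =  2/8509 = 0.00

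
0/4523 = 0 = 0.00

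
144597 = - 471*( - 307 ) 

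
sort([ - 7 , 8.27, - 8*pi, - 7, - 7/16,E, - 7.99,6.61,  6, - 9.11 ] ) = [ - 8*pi, - 9.11, - 7.99, - 7  , - 7, - 7/16,E,  6,6.61, 8.27]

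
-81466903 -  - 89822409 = 8355506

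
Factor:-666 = - 2^1*3^2*37^1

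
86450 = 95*910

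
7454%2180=914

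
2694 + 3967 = 6661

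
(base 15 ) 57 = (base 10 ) 82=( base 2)1010010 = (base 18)4A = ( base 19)46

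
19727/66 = 19727/66 = 298.89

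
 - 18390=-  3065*6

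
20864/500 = 5216/125= 41.73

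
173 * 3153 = 545469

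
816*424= 345984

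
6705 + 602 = 7307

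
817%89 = 16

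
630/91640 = 63/9164 = 0.01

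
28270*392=11081840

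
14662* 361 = 5292982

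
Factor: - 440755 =-5^1 * 7^3 * 257^1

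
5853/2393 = 2 + 1067/2393 = 2.45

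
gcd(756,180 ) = 36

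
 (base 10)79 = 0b1001111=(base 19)43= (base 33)2d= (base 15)54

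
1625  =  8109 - 6484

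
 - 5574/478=-12+81/239 = - 11.66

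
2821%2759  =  62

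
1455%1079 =376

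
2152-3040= - 888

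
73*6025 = 439825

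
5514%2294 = 926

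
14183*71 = 1006993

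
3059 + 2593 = 5652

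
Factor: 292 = 2^2*73^1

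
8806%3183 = 2440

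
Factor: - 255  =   - 3^1*5^1*17^1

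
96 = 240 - 144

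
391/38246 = 391/38246 = 0.01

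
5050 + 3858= 8908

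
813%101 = 5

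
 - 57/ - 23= 57/23 = 2.48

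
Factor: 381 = 3^1*127^1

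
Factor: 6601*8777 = 57936977 = 7^1  *23^1*41^1*67^1*131^1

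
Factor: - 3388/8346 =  - 2^1*3^(- 1 )*7^1*11^2*13^(- 1 )*107^( - 1 )=- 1694/4173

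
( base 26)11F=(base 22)1ad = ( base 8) 1315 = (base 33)lo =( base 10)717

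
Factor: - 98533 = -98533^1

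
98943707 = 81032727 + 17910980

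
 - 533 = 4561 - 5094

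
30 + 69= 99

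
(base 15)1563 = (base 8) 10761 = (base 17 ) FF3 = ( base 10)4593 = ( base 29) 5DB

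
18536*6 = 111216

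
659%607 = 52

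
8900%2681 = 857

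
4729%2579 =2150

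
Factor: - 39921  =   - 3^1 * 7^1*1901^1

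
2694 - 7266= - 4572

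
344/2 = 172 = 172.00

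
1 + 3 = 4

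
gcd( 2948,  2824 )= 4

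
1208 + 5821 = 7029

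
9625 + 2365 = 11990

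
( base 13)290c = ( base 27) 83E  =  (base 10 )5927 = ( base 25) 9C2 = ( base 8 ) 13447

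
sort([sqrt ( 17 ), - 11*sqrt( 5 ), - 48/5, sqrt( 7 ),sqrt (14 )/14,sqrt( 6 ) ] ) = [ - 11*sqrt( 5 ) , - 48/5,sqrt(14 )/14, sqrt( 6),sqrt (7 ),sqrt(17 )]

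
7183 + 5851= 13034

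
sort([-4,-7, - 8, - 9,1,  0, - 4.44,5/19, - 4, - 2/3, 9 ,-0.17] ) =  [ - 9, - 8, -7, - 4.44, - 4, - 4, - 2/3,- 0.17,0,5/19,1, 9]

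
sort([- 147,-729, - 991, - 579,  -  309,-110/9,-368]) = [ - 991,  -  729, - 579, - 368, - 309, - 147, - 110/9] 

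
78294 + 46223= 124517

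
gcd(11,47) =1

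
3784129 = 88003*43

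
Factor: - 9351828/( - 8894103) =2^2*3^2*131^1*173^(  -  1)* 661^1*17137^(  -  1 )  =  3117276/2964701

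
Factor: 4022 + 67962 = 71984 = 2^4*11^1* 409^1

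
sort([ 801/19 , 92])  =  [ 801/19 , 92 ] 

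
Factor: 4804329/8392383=1601443/2797461=   3^ ( - 2)*310829^( - 1)*1601443^1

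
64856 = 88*737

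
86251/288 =299 + 139/288 = 299.48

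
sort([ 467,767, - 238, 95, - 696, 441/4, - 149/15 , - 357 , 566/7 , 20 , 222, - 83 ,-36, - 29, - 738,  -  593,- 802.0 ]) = [ - 802.0,-738, - 696, -593, - 357 , - 238,-83, -36,  -  29, - 149/15, 20, 566/7 , 95,441/4,222,  467 , 767]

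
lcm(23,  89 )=2047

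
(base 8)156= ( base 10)110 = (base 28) 3q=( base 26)46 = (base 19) 5F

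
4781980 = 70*68314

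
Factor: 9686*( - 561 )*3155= - 2^1*3^1*5^1*11^1*17^1*29^1*167^1*631^1 = -17143784130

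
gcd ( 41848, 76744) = 8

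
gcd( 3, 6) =3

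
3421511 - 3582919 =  - 161408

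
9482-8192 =1290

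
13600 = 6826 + 6774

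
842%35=2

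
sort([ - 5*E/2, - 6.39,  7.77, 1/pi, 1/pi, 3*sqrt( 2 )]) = [-5*E/2, - 6.39, 1/pi, 1/pi,3 * sqrt(2 ), 7.77]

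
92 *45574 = 4192808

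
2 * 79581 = 159162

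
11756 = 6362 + 5394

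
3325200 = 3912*850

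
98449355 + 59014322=157463677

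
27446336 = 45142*608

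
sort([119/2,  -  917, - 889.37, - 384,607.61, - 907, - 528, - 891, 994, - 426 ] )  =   [ -917, - 907, - 891, - 889.37, - 528 , - 426,  -  384, 119/2, 607.61, 994] 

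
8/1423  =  8/1423 = 0.01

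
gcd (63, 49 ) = 7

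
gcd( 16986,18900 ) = 6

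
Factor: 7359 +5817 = 13176  =  2^3* 3^3*61^1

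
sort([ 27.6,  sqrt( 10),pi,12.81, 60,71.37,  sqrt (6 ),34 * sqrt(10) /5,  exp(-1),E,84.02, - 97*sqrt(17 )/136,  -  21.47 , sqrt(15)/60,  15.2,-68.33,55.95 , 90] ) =[ - 68.33,-21.47,-97*sqrt (17)/136, sqrt( 15 ) /60,exp( - 1 ),sqrt (6 ) , E , pi,sqrt( 10),12.81,15.2,34*sqrt(10)/5,27.6,55.95,60,71.37,84.02,90]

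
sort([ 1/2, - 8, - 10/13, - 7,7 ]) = [ - 8, - 7, - 10/13,1/2,  7 ]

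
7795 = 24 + 7771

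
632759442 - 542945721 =89813721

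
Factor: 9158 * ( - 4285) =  - 39242030 = - 2^1*5^1*19^1*241^1*857^1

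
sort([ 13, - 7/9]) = [ -7/9, 13 ] 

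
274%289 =274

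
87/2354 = 87/2354 = 0.04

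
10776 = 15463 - 4687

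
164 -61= 103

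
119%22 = 9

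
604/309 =1  +  295/309 = 1.95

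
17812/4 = 4453 = 4453.00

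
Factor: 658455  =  3^1*5^1 * 7^1*6271^1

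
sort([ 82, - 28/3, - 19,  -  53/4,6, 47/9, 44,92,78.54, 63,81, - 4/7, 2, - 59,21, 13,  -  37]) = [ - 59,-37 , - 19, - 53/4, - 28/3 , - 4/7 , 2,47/9, 6 , 13,  21,44, 63 , 78.54 , 81, 82, 92] 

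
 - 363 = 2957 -3320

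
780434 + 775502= 1555936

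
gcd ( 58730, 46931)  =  1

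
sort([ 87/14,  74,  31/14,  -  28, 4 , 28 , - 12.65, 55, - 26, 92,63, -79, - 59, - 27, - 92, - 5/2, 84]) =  [ - 92,-79, - 59, - 28, - 27, -26,-12.65, - 5/2, 31/14,4,87/14, 28,55,63, 74,84, 92]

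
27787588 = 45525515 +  - 17737927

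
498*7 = 3486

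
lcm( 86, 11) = 946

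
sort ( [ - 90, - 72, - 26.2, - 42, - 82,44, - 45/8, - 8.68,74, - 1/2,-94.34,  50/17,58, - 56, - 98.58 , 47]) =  [ - 98.58,- 94.34,-90, - 82, - 72, - 56,-42, - 26.2, - 8.68 ,-45/8, - 1/2,50/17,44, 47, 58, 74 ] 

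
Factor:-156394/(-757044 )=2^(  -  1)*3^( - 2 )*7^1*17^( - 1 )*1237^( - 1)*11171^1 = 78197/378522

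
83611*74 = 6187214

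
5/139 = 5/139 = 0.04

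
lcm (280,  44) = 3080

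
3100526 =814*3809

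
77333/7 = 77333/7 = 11047.57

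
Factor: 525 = 3^1 * 5^2*7^1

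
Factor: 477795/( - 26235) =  - 3^( - 1)*11^( - 1)*601^1 = - 601/33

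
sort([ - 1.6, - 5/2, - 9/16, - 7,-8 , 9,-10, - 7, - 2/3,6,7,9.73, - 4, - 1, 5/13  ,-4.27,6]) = [-10, - 8, - 7  , - 7, - 4.27,- 4,-5/2,-1.6,- 1, - 2/3, - 9/16,5/13,6,6,7,9,9.73] 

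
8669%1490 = 1219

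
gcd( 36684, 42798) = 6114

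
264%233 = 31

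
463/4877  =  463/4877 = 0.09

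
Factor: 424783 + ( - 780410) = -29^1*12263^1 =- 355627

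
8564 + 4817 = 13381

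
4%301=4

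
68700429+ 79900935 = 148601364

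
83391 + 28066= 111457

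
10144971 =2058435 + 8086536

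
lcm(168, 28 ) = 168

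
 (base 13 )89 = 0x71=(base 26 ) 49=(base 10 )113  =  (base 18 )65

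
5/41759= 5/41759= 0.00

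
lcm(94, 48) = 2256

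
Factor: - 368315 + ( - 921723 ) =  - 1290038=   - 2^1*645019^1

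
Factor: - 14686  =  -2^1*7^1 * 1049^1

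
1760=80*22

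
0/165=0  =  0.00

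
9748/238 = 40 + 114/119 = 40.96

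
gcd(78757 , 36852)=1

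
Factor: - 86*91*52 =-2^3*7^1*13^2*43^1  =  - 406952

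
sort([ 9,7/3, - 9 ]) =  [ - 9, 7/3, 9 ] 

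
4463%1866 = 731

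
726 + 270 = 996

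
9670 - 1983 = 7687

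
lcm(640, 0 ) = 0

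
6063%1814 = 621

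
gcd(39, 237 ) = 3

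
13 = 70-57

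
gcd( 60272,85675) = 1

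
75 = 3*25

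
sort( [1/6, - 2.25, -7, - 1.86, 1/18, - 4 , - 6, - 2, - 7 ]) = [ - 7, - 7, - 6,-4, - 2.25, - 2, - 1.86,1/18, 1/6 ] 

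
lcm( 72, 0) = 0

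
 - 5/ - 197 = 5/197 = 0.03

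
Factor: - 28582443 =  - 3^3*293^1*3613^1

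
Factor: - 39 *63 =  - 2457 = - 3^3*7^1*13^1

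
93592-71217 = 22375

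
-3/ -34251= 1/11417 = 0.00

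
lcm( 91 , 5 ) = 455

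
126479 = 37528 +88951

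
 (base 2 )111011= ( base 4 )323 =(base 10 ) 59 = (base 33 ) 1q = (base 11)54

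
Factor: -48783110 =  - 2^1 * 5^1*197^1*24763^1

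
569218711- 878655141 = - 309436430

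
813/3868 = 813/3868= 0.21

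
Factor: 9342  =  2^1*3^3*173^1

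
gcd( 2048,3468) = 4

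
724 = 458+266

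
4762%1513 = 223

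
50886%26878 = 24008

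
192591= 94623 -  - 97968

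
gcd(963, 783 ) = 9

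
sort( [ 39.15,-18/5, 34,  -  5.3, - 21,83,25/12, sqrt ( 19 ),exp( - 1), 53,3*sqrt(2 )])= [ - 21,-5.3, - 18/5, exp( - 1),25/12, 3*sqrt( 2 ), sqrt(19), 34,39.15 , 53, 83]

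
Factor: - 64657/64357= - 19^1*41^1 * 83^1*139^( - 1) * 463^( - 1)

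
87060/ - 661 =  - 87060/661 = - 131.71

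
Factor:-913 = - 11^1 * 83^1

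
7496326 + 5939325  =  13435651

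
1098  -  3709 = - 2611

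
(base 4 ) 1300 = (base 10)112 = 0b1110000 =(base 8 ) 160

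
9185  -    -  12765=21950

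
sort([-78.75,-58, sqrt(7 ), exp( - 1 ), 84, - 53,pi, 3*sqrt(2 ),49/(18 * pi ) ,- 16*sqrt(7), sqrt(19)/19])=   [ - 78.75, - 58, - 53, - 16 * sqrt(7), sqrt ( 19) /19, exp( - 1) , 49/( 18*pi), sqrt(7),pi, 3*sqrt(2 ), 84] 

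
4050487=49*82663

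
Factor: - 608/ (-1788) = 152/447  =  2^3 * 3^( - 1 )*19^1 * 149^( - 1 )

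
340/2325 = 68/465= 0.15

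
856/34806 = 428/17403 = 0.02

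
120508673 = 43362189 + 77146484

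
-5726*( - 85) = 486710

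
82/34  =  41/17 = 2.41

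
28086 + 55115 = 83201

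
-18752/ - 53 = 353 + 43/53 = 353.81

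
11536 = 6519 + 5017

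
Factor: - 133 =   -  7^1*19^1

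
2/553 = 2/553 = 0.00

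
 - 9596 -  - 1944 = -7652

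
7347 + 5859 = 13206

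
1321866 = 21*62946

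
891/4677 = 297/1559 = 0.19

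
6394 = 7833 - 1439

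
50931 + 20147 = 71078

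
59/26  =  2+7/26=2.27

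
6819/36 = 2273/12=189.42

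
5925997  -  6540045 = -614048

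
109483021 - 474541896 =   -  365058875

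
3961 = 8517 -4556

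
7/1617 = 1/231= 0.00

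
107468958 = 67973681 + 39495277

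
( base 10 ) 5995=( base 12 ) 3577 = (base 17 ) 13cb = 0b1011101101011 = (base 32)5RB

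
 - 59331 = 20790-80121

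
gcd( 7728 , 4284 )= 84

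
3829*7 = 26803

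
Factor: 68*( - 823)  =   - 55964=- 2^2*17^1*823^1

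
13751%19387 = 13751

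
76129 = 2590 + 73539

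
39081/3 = 13027 = 13027.00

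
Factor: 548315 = 5^1 * 109663^1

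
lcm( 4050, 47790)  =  238950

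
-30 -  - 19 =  - 11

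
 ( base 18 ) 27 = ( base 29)1E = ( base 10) 43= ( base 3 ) 1121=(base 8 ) 53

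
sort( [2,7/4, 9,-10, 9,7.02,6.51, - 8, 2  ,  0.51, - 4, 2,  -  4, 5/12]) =[-10, - 8,-4,-4, 5/12,0.51, 7/4, 2,  2,2,  6.51,  7.02 , 9, 9 ]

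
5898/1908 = 3 + 29/318 = 3.09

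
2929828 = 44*66587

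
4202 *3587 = 15072574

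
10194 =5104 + 5090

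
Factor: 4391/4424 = 2^( - 3) * 7^ (  -  1 )*79^( - 1 )*4391^1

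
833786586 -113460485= 720326101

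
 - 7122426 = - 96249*74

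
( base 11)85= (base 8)135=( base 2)1011101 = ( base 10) 93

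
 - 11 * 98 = -1078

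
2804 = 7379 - 4575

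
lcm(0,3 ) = 0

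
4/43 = 4/43=0.09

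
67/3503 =67/3503 =0.02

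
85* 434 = 36890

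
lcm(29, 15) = 435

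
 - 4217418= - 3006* 1403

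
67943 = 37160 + 30783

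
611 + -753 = -142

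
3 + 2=5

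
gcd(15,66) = 3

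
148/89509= 148/89509  =  0.00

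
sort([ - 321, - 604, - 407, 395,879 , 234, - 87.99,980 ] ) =[  -  604, - 407, - 321, - 87.99, 234, 395, 879,  980] 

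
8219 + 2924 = 11143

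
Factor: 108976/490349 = 2^4*7^2*59^( - 1)*139^1*8311^( - 1) 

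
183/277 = 183/277 = 0.66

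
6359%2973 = 413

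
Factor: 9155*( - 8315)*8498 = -646900264850 = -2^1 * 5^2*7^1 * 607^1*1663^1* 1831^1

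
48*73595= 3532560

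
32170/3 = 32170/3 = 10723.33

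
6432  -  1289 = 5143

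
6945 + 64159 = 71104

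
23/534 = 23/534 = 0.04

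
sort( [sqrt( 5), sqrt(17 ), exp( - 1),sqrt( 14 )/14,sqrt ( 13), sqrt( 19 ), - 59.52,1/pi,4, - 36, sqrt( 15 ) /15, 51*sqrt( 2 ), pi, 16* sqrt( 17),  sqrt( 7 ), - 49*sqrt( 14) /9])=[ - 59.52, - 36, - 49*sqrt( 14 )/9, sqrt( 15) /15, sqrt( 14) /14, 1/pi, exp( - 1), sqrt(5) , sqrt( 7), pi,sqrt( 13),4, sqrt(17), sqrt( 19 ) , 16 * sqrt(17),  51 *sqrt( 2) ]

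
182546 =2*91273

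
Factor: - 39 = - 3^1*13^1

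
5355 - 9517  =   - 4162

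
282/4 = 70 + 1/2 = 70.50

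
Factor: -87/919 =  -3^1*29^1*919^(-1 )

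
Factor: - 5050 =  - 2^1*5^2*101^1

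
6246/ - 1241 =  - 6246/1241 = - 5.03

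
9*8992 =80928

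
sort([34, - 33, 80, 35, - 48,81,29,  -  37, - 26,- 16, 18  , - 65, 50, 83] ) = [ - 65, - 48, - 37, - 33  ,-26,  -  16, 18, 29, 34,35 , 50, 80 , 81, 83]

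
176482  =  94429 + 82053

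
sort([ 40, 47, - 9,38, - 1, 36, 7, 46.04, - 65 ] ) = [-65, - 9,  -  1, 7,36, 38, 40,46.04,47] 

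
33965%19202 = 14763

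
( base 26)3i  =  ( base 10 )96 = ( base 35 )2Q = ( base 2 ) 1100000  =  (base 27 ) 3f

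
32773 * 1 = 32773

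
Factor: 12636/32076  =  13/33   =  3^( -1)*11^( - 1)*13^1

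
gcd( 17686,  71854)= 74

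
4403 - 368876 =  - 364473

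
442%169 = 104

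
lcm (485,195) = 18915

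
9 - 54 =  - 45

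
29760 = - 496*( - 60 ) 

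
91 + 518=609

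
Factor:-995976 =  - 2^3*3^4*29^1*53^1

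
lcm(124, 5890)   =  11780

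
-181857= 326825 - 508682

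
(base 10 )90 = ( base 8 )132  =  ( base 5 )330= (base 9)110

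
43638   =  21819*2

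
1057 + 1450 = 2507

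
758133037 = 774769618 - 16636581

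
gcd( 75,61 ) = 1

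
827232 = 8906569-8079337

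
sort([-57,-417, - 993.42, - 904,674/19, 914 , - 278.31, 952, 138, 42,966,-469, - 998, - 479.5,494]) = [  -  998, - 993.42, - 904, - 479.5, - 469, - 417, - 278.31, - 57,674/19,42,138,494,  914,952,  966 ]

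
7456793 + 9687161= 17143954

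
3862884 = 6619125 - 2756241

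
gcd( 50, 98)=2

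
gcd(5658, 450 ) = 6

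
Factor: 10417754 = 2^1* 137^1*193^1*197^1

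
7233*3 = 21699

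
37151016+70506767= 107657783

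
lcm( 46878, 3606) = 46878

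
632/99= 632/99= 6.38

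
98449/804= 98449/804 = 122.45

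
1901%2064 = 1901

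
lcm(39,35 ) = 1365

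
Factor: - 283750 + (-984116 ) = -2^1*3^3*53^1*443^1 = -1267866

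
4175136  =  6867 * 608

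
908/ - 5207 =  - 908/5207= -0.17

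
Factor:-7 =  - 7^1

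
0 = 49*0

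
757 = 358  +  399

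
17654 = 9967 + 7687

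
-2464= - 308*8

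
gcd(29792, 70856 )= 8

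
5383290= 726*7415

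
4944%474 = 204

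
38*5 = 190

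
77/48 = 77/48 = 1.60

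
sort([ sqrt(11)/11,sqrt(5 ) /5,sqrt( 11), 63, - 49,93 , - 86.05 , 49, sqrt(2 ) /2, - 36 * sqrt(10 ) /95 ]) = [ - 86.05, - 49, - 36*sqrt ( 10 )/95,sqrt(11 ) /11, sqrt(5 ) /5, sqrt(2)/2,sqrt( 11),  49,63,93]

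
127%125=2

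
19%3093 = 19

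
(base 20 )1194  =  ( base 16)2188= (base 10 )8584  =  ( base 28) AQG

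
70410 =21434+48976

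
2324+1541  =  3865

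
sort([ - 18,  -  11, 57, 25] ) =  [ - 18, - 11,25,57]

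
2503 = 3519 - 1016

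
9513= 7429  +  2084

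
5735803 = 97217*59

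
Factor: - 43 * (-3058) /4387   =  131494/4387= 2^1 * 11^1*41^( - 1 ) *43^1*107^ (-1)* 139^1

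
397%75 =22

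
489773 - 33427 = 456346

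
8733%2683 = 684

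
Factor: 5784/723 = 8 = 2^3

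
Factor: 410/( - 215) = - 2^1 * 41^1*43^(-1 )  =  - 82/43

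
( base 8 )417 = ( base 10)271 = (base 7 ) 535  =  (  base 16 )10F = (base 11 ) 227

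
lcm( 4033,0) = 0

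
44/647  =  44/647 =0.07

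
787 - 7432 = - 6645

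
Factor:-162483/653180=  - 2^(- 2 ) * 3^1*5^( - 1) * 11^( - 1)*41^1*1321^1*2969^( - 1 )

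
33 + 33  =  66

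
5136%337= 81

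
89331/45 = 29777/15 = 1985.13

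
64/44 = 16/11 = 1.45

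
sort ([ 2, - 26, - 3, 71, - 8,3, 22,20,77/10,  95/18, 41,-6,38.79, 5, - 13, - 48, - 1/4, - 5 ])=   [ - 48, - 26, - 13, - 8 ,  -  6, - 5,- 3,  -  1/4, 2,3 , 5,95/18,77/10,20 , 22, 38.79,41, 71]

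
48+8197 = 8245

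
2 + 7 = 9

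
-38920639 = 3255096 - 42175735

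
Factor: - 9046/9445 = -2^1*5^( - 1)*1889^(-1)*4523^1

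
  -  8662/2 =  -  4331 = - 4331.00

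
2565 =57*45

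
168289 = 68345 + 99944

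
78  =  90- 12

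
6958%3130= 698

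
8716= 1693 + 7023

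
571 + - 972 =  -401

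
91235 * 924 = 84301140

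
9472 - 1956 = 7516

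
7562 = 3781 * 2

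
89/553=89/553= 0.16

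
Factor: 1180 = 2^2*5^1*59^1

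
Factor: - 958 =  - 2^1 * 479^1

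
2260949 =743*3043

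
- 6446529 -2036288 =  - 8482817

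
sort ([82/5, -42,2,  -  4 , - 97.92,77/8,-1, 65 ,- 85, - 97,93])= [  -  97.92,  -  97, - 85 , - 42, - 4, - 1,2,77/8 , 82/5,65,93]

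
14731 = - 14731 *( - 1)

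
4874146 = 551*8846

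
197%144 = 53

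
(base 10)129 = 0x81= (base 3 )11210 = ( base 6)333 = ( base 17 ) 7a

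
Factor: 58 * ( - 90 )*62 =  - 323640 = -2^3 * 3^2*5^1* 29^1*31^1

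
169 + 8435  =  8604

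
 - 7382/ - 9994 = 3691/4997 = 0.74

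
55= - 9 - -64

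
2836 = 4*709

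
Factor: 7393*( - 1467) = -3^2*163^1*7393^1 = - 10845531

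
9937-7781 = 2156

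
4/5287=4/5287 =0.00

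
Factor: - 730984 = - 2^3 * 91373^1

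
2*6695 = 13390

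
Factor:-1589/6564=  - 2^(-2) * 3^(-1)*7^1 * 227^1*547^(-1)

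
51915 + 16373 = 68288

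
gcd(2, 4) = 2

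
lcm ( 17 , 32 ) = 544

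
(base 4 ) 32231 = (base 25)1CG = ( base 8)1655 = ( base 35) qv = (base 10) 941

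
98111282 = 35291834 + 62819448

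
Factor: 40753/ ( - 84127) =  - 83^1*491^1*84127^(-1 ) 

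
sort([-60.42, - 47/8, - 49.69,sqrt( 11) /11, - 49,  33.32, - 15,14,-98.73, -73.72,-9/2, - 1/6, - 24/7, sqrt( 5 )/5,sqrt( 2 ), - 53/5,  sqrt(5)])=[- 98.73,-73.72, - 60.42, - 49.69 ,-49,-15, - 53/5, - 47/8, - 9/2,  -  24/7,-1/6, sqrt( 11 )/11,sqrt( 5)/5,  sqrt( 2), sqrt( 5 ),14, 33.32 ]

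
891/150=297/50 = 5.94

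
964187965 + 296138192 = 1260326157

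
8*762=6096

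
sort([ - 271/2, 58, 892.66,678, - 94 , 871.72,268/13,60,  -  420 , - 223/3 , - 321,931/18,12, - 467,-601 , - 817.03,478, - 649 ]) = [ - 817.03,- 649 ,-601 ,-467, - 420 ,- 321, - 271/2, - 94, - 223/3, 12, 268/13,  931/18,58, 60,478,  678,871.72, 892.66 ] 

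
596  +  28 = 624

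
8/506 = 4/253 = 0.02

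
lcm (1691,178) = 3382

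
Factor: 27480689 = 1181^1 * 23269^1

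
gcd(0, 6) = 6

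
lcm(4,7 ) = 28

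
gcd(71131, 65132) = 857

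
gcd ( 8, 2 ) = 2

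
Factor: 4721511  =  3^1*1573837^1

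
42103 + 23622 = 65725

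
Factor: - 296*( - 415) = 2^3*5^1*37^1 * 83^1 = 122840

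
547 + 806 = 1353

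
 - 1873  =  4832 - 6705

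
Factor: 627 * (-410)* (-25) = 2^1 *3^1*5^3*11^1*19^1*41^1 =6426750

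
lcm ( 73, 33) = 2409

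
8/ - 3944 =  - 1  +  492/493 = - 0.00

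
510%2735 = 510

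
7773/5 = 7773/5 = 1554.60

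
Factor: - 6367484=-2^2*1591871^1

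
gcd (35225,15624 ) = 1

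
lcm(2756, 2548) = 135044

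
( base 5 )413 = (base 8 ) 154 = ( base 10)108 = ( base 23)4g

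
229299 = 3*76433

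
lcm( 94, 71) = 6674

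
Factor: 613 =613^1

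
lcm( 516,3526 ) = 21156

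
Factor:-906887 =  - 61^1*14867^1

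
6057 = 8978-2921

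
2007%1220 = 787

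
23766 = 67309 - 43543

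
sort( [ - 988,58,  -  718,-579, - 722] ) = [  -  988, - 722, - 718, - 579,  58 ]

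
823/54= 823/54 = 15.24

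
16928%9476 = 7452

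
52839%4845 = 4389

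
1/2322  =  1/2322 = 0.00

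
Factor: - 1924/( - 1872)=37/36  =  2^( - 2 ) * 3^(- 2)*37^1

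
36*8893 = 320148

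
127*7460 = 947420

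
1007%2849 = 1007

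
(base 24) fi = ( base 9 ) 460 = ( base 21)I0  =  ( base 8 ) 572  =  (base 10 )378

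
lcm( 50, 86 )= 2150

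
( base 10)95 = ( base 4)1133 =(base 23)43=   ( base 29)38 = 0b1011111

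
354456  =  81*4376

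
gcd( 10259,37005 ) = 1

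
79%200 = 79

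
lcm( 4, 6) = 12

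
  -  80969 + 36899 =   -  44070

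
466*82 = 38212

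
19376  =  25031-5655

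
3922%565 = 532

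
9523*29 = 276167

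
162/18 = 9 = 9.00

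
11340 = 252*45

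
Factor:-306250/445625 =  - 490/713 = - 2^1*5^1*7^2*23^ ( - 1)*31^ ( - 1 ) 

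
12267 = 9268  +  2999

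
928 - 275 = 653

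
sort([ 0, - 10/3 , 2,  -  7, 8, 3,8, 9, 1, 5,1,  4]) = [ - 7, - 10/3, 0, 1, 1,  2 , 3, 4,  5,  8  ,  8,9 ] 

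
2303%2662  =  2303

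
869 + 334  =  1203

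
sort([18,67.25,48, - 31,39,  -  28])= [ - 31, - 28,18, 39, 48,  67.25]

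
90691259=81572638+9118621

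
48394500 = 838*57750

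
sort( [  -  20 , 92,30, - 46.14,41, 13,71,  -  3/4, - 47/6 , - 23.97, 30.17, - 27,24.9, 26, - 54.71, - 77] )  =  [ - 77, - 54.71, - 46.14, - 27, - 23.97,-20, - 47/6, - 3/4,13,  24.9,26,30, 30.17,41 , 71, 92 ] 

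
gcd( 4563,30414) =3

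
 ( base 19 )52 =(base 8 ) 141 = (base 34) 2t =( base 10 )97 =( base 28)3D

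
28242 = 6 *4707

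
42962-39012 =3950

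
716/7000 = 179/1750 = 0.10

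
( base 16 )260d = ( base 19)17id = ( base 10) 9741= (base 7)40254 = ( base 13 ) 4584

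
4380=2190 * 2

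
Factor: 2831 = 19^1*149^1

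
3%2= 1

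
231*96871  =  22377201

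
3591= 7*513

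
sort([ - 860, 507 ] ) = [ - 860, 507 ] 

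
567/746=567/746 = 0.76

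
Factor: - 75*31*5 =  - 11625= - 3^1*5^3*31^1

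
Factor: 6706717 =1321^1*5077^1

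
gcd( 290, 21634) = 58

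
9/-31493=-9/31493 = - 0.00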